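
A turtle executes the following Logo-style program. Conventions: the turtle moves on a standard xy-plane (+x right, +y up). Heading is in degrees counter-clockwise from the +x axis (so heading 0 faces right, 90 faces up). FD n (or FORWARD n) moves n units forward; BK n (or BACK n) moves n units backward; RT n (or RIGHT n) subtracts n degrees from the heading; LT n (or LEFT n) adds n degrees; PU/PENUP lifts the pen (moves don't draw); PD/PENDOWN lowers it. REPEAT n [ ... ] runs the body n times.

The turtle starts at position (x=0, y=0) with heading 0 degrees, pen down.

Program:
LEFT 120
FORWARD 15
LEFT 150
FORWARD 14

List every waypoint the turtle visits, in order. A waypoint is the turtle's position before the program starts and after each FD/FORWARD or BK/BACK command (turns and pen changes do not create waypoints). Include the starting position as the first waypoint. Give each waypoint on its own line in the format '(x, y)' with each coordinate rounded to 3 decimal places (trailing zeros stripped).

Answer: (0, 0)
(-7.5, 12.99)
(-7.5, -1.01)

Derivation:
Executing turtle program step by step:
Start: pos=(0,0), heading=0, pen down
LT 120: heading 0 -> 120
FD 15: (0,0) -> (-7.5,12.99) [heading=120, draw]
LT 150: heading 120 -> 270
FD 14: (-7.5,12.99) -> (-7.5,-1.01) [heading=270, draw]
Final: pos=(-7.5,-1.01), heading=270, 2 segment(s) drawn
Waypoints (3 total):
(0, 0)
(-7.5, 12.99)
(-7.5, -1.01)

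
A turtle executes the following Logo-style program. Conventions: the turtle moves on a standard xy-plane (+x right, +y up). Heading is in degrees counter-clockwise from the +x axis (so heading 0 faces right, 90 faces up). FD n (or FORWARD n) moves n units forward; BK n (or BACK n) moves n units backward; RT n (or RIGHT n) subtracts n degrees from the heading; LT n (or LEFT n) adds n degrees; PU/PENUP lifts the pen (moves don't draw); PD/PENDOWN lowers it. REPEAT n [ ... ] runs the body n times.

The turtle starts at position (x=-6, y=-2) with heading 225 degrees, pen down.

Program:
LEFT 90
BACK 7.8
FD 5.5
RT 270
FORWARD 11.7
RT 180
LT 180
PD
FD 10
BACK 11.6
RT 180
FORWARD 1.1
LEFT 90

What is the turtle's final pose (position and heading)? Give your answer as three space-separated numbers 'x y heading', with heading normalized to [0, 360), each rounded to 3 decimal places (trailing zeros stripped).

Answer: -1.262 5.99 315

Derivation:
Executing turtle program step by step:
Start: pos=(-6,-2), heading=225, pen down
LT 90: heading 225 -> 315
BK 7.8: (-6,-2) -> (-11.515,3.515) [heading=315, draw]
FD 5.5: (-11.515,3.515) -> (-7.626,-0.374) [heading=315, draw]
RT 270: heading 315 -> 45
FD 11.7: (-7.626,-0.374) -> (0.647,7.899) [heading=45, draw]
RT 180: heading 45 -> 225
LT 180: heading 225 -> 45
PD: pen down
FD 10: (0.647,7.899) -> (7.718,14.971) [heading=45, draw]
BK 11.6: (7.718,14.971) -> (-0.485,6.768) [heading=45, draw]
RT 180: heading 45 -> 225
FD 1.1: (-0.485,6.768) -> (-1.262,5.99) [heading=225, draw]
LT 90: heading 225 -> 315
Final: pos=(-1.262,5.99), heading=315, 6 segment(s) drawn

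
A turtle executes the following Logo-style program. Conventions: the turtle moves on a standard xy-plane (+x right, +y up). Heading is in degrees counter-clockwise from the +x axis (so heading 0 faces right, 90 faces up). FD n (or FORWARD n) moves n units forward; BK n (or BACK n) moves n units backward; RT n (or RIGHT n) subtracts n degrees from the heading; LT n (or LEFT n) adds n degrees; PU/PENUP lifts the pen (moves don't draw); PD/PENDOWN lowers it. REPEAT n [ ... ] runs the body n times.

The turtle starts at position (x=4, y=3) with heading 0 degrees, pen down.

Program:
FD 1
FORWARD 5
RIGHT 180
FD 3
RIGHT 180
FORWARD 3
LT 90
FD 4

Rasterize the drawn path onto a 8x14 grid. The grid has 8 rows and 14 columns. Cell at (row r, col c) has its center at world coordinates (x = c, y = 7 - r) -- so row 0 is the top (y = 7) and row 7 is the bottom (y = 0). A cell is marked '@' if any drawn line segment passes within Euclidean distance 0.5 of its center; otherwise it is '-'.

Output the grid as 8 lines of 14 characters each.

Segment 0: (4,3) -> (5,3)
Segment 1: (5,3) -> (10,3)
Segment 2: (10,3) -> (7,3)
Segment 3: (7,3) -> (10,3)
Segment 4: (10,3) -> (10,7)

Answer: ----------@---
----------@---
----------@---
----------@---
----@@@@@@@---
--------------
--------------
--------------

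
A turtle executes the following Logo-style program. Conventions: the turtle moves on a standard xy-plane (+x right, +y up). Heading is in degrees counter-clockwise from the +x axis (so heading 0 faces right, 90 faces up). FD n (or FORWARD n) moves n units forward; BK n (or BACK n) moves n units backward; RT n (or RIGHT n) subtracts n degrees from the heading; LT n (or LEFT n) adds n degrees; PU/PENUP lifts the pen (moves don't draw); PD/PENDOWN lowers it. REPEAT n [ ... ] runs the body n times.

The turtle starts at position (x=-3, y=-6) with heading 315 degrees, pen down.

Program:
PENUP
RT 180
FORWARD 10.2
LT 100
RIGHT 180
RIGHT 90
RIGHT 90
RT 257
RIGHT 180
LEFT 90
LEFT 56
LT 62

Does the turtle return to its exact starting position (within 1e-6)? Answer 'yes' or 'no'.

Answer: no

Derivation:
Executing turtle program step by step:
Start: pos=(-3,-6), heading=315, pen down
PU: pen up
RT 180: heading 315 -> 135
FD 10.2: (-3,-6) -> (-10.212,1.212) [heading=135, move]
LT 100: heading 135 -> 235
RT 180: heading 235 -> 55
RT 90: heading 55 -> 325
RT 90: heading 325 -> 235
RT 257: heading 235 -> 338
RT 180: heading 338 -> 158
LT 90: heading 158 -> 248
LT 56: heading 248 -> 304
LT 62: heading 304 -> 6
Final: pos=(-10.212,1.212), heading=6, 0 segment(s) drawn

Start position: (-3, -6)
Final position: (-10.212, 1.212)
Distance = 10.2; >= 1e-6 -> NOT closed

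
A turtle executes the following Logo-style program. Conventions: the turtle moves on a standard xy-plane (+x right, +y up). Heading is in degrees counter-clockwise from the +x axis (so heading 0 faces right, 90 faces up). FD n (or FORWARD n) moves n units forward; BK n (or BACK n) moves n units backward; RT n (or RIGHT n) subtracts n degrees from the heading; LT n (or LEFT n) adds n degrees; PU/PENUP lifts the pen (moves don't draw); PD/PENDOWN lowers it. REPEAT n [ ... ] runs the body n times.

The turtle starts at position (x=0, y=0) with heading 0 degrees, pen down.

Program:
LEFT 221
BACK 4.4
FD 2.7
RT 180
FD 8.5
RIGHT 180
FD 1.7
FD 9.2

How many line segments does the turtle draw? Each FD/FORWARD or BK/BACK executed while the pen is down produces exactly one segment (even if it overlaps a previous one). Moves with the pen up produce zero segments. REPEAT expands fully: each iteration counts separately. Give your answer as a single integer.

Executing turtle program step by step:
Start: pos=(0,0), heading=0, pen down
LT 221: heading 0 -> 221
BK 4.4: (0,0) -> (3.321,2.887) [heading=221, draw]
FD 2.7: (3.321,2.887) -> (1.283,1.115) [heading=221, draw]
RT 180: heading 221 -> 41
FD 8.5: (1.283,1.115) -> (7.698,6.692) [heading=41, draw]
RT 180: heading 41 -> 221
FD 1.7: (7.698,6.692) -> (6.415,5.577) [heading=221, draw]
FD 9.2: (6.415,5.577) -> (-0.528,-0.459) [heading=221, draw]
Final: pos=(-0.528,-0.459), heading=221, 5 segment(s) drawn
Segments drawn: 5

Answer: 5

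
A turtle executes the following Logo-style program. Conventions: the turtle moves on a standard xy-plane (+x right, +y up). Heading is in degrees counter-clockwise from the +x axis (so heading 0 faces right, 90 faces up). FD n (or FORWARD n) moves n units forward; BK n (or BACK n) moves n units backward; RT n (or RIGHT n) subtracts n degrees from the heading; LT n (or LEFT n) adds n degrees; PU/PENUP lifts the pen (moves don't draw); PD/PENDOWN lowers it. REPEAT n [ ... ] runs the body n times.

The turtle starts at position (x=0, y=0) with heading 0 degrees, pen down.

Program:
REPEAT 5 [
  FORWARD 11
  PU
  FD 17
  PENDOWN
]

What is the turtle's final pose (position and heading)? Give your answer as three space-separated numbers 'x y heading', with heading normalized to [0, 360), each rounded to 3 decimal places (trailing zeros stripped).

Answer: 140 0 0

Derivation:
Executing turtle program step by step:
Start: pos=(0,0), heading=0, pen down
REPEAT 5 [
  -- iteration 1/5 --
  FD 11: (0,0) -> (11,0) [heading=0, draw]
  PU: pen up
  FD 17: (11,0) -> (28,0) [heading=0, move]
  PD: pen down
  -- iteration 2/5 --
  FD 11: (28,0) -> (39,0) [heading=0, draw]
  PU: pen up
  FD 17: (39,0) -> (56,0) [heading=0, move]
  PD: pen down
  -- iteration 3/5 --
  FD 11: (56,0) -> (67,0) [heading=0, draw]
  PU: pen up
  FD 17: (67,0) -> (84,0) [heading=0, move]
  PD: pen down
  -- iteration 4/5 --
  FD 11: (84,0) -> (95,0) [heading=0, draw]
  PU: pen up
  FD 17: (95,0) -> (112,0) [heading=0, move]
  PD: pen down
  -- iteration 5/5 --
  FD 11: (112,0) -> (123,0) [heading=0, draw]
  PU: pen up
  FD 17: (123,0) -> (140,0) [heading=0, move]
  PD: pen down
]
Final: pos=(140,0), heading=0, 5 segment(s) drawn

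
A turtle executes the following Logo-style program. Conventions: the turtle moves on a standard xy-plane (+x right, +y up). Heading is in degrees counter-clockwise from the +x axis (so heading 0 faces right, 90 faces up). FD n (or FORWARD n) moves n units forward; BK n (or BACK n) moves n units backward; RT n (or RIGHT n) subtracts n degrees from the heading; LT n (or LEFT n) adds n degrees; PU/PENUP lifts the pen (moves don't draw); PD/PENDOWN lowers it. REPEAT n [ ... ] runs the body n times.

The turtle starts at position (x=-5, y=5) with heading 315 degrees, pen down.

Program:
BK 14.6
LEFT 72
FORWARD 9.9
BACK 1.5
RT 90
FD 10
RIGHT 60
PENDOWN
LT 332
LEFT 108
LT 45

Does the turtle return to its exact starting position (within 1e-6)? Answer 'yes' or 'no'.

Executing turtle program step by step:
Start: pos=(-5,5), heading=315, pen down
BK 14.6: (-5,5) -> (-15.324,15.324) [heading=315, draw]
LT 72: heading 315 -> 27
FD 9.9: (-15.324,15.324) -> (-6.503,19.818) [heading=27, draw]
BK 1.5: (-6.503,19.818) -> (-7.839,19.137) [heading=27, draw]
RT 90: heading 27 -> 297
FD 10: (-7.839,19.137) -> (-3.299,10.227) [heading=297, draw]
RT 60: heading 297 -> 237
PD: pen down
LT 332: heading 237 -> 209
LT 108: heading 209 -> 317
LT 45: heading 317 -> 2
Final: pos=(-3.299,10.227), heading=2, 4 segment(s) drawn

Start position: (-5, 5)
Final position: (-3.299, 10.227)
Distance = 5.497; >= 1e-6 -> NOT closed

Answer: no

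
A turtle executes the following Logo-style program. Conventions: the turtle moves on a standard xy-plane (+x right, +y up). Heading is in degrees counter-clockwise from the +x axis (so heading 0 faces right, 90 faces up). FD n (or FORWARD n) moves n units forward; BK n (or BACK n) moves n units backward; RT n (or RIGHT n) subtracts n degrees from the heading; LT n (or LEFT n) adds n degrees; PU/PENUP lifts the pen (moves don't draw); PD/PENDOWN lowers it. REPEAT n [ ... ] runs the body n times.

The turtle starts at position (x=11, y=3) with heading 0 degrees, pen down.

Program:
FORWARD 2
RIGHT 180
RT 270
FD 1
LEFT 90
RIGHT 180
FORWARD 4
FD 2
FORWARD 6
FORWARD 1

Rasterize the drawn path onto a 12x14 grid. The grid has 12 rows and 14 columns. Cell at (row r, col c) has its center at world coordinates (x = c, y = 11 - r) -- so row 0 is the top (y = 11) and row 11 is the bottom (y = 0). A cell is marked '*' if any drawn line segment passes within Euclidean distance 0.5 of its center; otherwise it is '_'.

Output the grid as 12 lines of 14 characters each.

Answer: ______________
______________
______________
______________
______________
______________
______________
______________
___________***
**************
______________
______________

Derivation:
Segment 0: (11,3) -> (13,3)
Segment 1: (13,3) -> (13,2)
Segment 2: (13,2) -> (9,2)
Segment 3: (9,2) -> (7,2)
Segment 4: (7,2) -> (1,2)
Segment 5: (1,2) -> (0,2)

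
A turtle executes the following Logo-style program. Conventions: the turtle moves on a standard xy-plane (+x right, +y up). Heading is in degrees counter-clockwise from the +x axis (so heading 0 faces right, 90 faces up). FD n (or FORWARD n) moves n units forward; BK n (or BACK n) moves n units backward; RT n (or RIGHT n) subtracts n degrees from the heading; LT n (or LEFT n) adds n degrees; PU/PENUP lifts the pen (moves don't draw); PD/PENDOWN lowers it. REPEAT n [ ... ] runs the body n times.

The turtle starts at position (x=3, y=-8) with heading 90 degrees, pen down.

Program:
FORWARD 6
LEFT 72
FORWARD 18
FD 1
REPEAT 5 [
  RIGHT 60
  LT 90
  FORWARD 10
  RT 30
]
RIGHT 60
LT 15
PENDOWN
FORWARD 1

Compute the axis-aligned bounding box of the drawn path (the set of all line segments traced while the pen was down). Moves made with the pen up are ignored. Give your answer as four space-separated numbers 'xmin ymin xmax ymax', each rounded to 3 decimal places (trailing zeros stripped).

Executing turtle program step by step:
Start: pos=(3,-8), heading=90, pen down
FD 6: (3,-8) -> (3,-2) [heading=90, draw]
LT 72: heading 90 -> 162
FD 18: (3,-2) -> (-14.119,3.562) [heading=162, draw]
FD 1: (-14.119,3.562) -> (-15.07,3.871) [heading=162, draw]
REPEAT 5 [
  -- iteration 1/5 --
  RT 60: heading 162 -> 102
  LT 90: heading 102 -> 192
  FD 10: (-15.07,3.871) -> (-24.852,1.792) [heading=192, draw]
  RT 30: heading 192 -> 162
  -- iteration 2/5 --
  RT 60: heading 162 -> 102
  LT 90: heading 102 -> 192
  FD 10: (-24.852,1.792) -> (-34.633,-0.287) [heading=192, draw]
  RT 30: heading 192 -> 162
  -- iteration 3/5 --
  RT 60: heading 162 -> 102
  LT 90: heading 102 -> 192
  FD 10: (-34.633,-0.287) -> (-44.415,-2.366) [heading=192, draw]
  RT 30: heading 192 -> 162
  -- iteration 4/5 --
  RT 60: heading 162 -> 102
  LT 90: heading 102 -> 192
  FD 10: (-44.415,-2.366) -> (-54.196,-4.445) [heading=192, draw]
  RT 30: heading 192 -> 162
  -- iteration 5/5 --
  RT 60: heading 162 -> 102
  LT 90: heading 102 -> 192
  FD 10: (-54.196,-4.445) -> (-63.977,-6.524) [heading=192, draw]
  RT 30: heading 192 -> 162
]
RT 60: heading 162 -> 102
LT 15: heading 102 -> 117
PD: pen down
FD 1: (-63.977,-6.524) -> (-64.431,-5.633) [heading=117, draw]
Final: pos=(-64.431,-5.633), heading=117, 9 segment(s) drawn

Segment endpoints: x in {-64.431, -63.977, -54.196, -44.415, -34.633, -24.852, -15.07, -14.119, 3, 3}, y in {-8, -6.524, -5.633, -4.445, -2.366, -2, -0.287, 1.792, 3.562, 3.871}
xmin=-64.431, ymin=-8, xmax=3, ymax=3.871

Answer: -64.431 -8 3 3.871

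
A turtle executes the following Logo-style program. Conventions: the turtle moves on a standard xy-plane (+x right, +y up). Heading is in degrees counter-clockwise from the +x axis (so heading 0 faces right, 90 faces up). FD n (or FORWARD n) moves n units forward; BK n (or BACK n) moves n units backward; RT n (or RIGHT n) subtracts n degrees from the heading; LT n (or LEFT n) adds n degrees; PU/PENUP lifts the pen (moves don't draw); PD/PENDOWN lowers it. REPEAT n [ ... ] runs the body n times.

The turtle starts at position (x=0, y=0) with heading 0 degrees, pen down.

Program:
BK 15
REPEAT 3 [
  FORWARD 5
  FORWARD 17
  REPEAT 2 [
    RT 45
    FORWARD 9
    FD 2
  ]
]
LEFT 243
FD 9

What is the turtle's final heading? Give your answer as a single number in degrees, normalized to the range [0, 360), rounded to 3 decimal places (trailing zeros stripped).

Answer: 333

Derivation:
Executing turtle program step by step:
Start: pos=(0,0), heading=0, pen down
BK 15: (0,0) -> (-15,0) [heading=0, draw]
REPEAT 3 [
  -- iteration 1/3 --
  FD 5: (-15,0) -> (-10,0) [heading=0, draw]
  FD 17: (-10,0) -> (7,0) [heading=0, draw]
  REPEAT 2 [
    -- iteration 1/2 --
    RT 45: heading 0 -> 315
    FD 9: (7,0) -> (13.364,-6.364) [heading=315, draw]
    FD 2: (13.364,-6.364) -> (14.778,-7.778) [heading=315, draw]
    -- iteration 2/2 --
    RT 45: heading 315 -> 270
    FD 9: (14.778,-7.778) -> (14.778,-16.778) [heading=270, draw]
    FD 2: (14.778,-16.778) -> (14.778,-18.778) [heading=270, draw]
  ]
  -- iteration 2/3 --
  FD 5: (14.778,-18.778) -> (14.778,-23.778) [heading=270, draw]
  FD 17: (14.778,-23.778) -> (14.778,-40.778) [heading=270, draw]
  REPEAT 2 [
    -- iteration 1/2 --
    RT 45: heading 270 -> 225
    FD 9: (14.778,-40.778) -> (8.414,-47.142) [heading=225, draw]
    FD 2: (8.414,-47.142) -> (7,-48.556) [heading=225, draw]
    -- iteration 2/2 --
    RT 45: heading 225 -> 180
    FD 9: (7,-48.556) -> (-2,-48.556) [heading=180, draw]
    FD 2: (-2,-48.556) -> (-4,-48.556) [heading=180, draw]
  ]
  -- iteration 3/3 --
  FD 5: (-4,-48.556) -> (-9,-48.556) [heading=180, draw]
  FD 17: (-9,-48.556) -> (-26,-48.556) [heading=180, draw]
  REPEAT 2 [
    -- iteration 1/2 --
    RT 45: heading 180 -> 135
    FD 9: (-26,-48.556) -> (-32.364,-42.192) [heading=135, draw]
    FD 2: (-32.364,-42.192) -> (-33.778,-40.778) [heading=135, draw]
    -- iteration 2/2 --
    RT 45: heading 135 -> 90
    FD 9: (-33.778,-40.778) -> (-33.778,-31.778) [heading=90, draw]
    FD 2: (-33.778,-31.778) -> (-33.778,-29.778) [heading=90, draw]
  ]
]
LT 243: heading 90 -> 333
FD 9: (-33.778,-29.778) -> (-25.759,-33.864) [heading=333, draw]
Final: pos=(-25.759,-33.864), heading=333, 20 segment(s) drawn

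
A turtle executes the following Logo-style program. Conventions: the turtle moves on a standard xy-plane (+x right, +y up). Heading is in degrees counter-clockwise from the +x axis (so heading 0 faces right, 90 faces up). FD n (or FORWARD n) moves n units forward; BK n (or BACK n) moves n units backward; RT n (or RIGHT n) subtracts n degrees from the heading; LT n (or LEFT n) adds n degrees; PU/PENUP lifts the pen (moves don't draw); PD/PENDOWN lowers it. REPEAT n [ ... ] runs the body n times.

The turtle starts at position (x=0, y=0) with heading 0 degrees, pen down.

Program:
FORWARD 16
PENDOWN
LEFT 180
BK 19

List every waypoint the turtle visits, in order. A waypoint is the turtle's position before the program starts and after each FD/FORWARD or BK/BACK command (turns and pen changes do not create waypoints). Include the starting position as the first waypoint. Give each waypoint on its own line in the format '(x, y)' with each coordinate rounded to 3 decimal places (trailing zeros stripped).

Answer: (0, 0)
(16, 0)
(35, 0)

Derivation:
Executing turtle program step by step:
Start: pos=(0,0), heading=0, pen down
FD 16: (0,0) -> (16,0) [heading=0, draw]
PD: pen down
LT 180: heading 0 -> 180
BK 19: (16,0) -> (35,0) [heading=180, draw]
Final: pos=(35,0), heading=180, 2 segment(s) drawn
Waypoints (3 total):
(0, 0)
(16, 0)
(35, 0)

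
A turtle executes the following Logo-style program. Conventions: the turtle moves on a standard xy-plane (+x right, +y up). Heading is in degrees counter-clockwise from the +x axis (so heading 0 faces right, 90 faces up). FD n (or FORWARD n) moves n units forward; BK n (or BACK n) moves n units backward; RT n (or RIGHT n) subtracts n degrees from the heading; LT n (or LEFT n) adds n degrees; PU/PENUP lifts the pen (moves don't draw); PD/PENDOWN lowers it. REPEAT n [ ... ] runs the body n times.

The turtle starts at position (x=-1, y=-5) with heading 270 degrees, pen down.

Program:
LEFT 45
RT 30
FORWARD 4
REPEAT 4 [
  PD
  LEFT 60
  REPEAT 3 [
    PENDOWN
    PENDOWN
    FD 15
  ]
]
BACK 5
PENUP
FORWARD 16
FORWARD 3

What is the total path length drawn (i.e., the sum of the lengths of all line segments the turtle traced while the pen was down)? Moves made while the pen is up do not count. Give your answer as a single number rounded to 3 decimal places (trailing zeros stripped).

Answer: 189

Derivation:
Executing turtle program step by step:
Start: pos=(-1,-5), heading=270, pen down
LT 45: heading 270 -> 315
RT 30: heading 315 -> 285
FD 4: (-1,-5) -> (0.035,-8.864) [heading=285, draw]
REPEAT 4 [
  -- iteration 1/4 --
  PD: pen down
  LT 60: heading 285 -> 345
  REPEAT 3 [
    -- iteration 1/3 --
    PD: pen down
    PD: pen down
    FD 15: (0.035,-8.864) -> (14.524,-12.746) [heading=345, draw]
    -- iteration 2/3 --
    PD: pen down
    PD: pen down
    FD 15: (14.524,-12.746) -> (29.013,-16.628) [heading=345, draw]
    -- iteration 3/3 --
    PD: pen down
    PD: pen down
    FD 15: (29.013,-16.628) -> (43.502,-20.511) [heading=345, draw]
  ]
  -- iteration 2/4 --
  PD: pen down
  LT 60: heading 345 -> 45
  REPEAT 3 [
    -- iteration 1/3 --
    PD: pen down
    PD: pen down
    FD 15: (43.502,-20.511) -> (54.109,-9.904) [heading=45, draw]
    -- iteration 2/3 --
    PD: pen down
    PD: pen down
    FD 15: (54.109,-9.904) -> (64.715,0.703) [heading=45, draw]
    -- iteration 3/3 --
    PD: pen down
    PD: pen down
    FD 15: (64.715,0.703) -> (75.322,11.309) [heading=45, draw]
  ]
  -- iteration 3/4 --
  PD: pen down
  LT 60: heading 45 -> 105
  REPEAT 3 [
    -- iteration 1/3 --
    PD: pen down
    PD: pen down
    FD 15: (75.322,11.309) -> (71.439,25.798) [heading=105, draw]
    -- iteration 2/3 --
    PD: pen down
    PD: pen down
    FD 15: (71.439,25.798) -> (67.557,40.287) [heading=105, draw]
    -- iteration 3/3 --
    PD: pen down
    PD: pen down
    FD 15: (67.557,40.287) -> (63.675,54.776) [heading=105, draw]
  ]
  -- iteration 4/4 --
  PD: pen down
  LT 60: heading 105 -> 165
  REPEAT 3 [
    -- iteration 1/3 --
    PD: pen down
    PD: pen down
    FD 15: (63.675,54.776) -> (49.186,58.658) [heading=165, draw]
    -- iteration 2/3 --
    PD: pen down
    PD: pen down
    FD 15: (49.186,58.658) -> (34.697,62.54) [heading=165, draw]
    -- iteration 3/3 --
    PD: pen down
    PD: pen down
    FD 15: (34.697,62.54) -> (20.208,66.423) [heading=165, draw]
  ]
]
BK 5: (20.208,66.423) -> (25.038,65.129) [heading=165, draw]
PU: pen up
FD 16: (25.038,65.129) -> (9.583,69.27) [heading=165, move]
FD 3: (9.583,69.27) -> (6.685,70.046) [heading=165, move]
Final: pos=(6.685,70.046), heading=165, 14 segment(s) drawn

Segment lengths:
  seg 1: (-1,-5) -> (0.035,-8.864), length = 4
  seg 2: (0.035,-8.864) -> (14.524,-12.746), length = 15
  seg 3: (14.524,-12.746) -> (29.013,-16.628), length = 15
  seg 4: (29.013,-16.628) -> (43.502,-20.511), length = 15
  seg 5: (43.502,-20.511) -> (54.109,-9.904), length = 15
  seg 6: (54.109,-9.904) -> (64.715,0.703), length = 15
  seg 7: (64.715,0.703) -> (75.322,11.309), length = 15
  seg 8: (75.322,11.309) -> (71.439,25.798), length = 15
  seg 9: (71.439,25.798) -> (67.557,40.287), length = 15
  seg 10: (67.557,40.287) -> (63.675,54.776), length = 15
  seg 11: (63.675,54.776) -> (49.186,58.658), length = 15
  seg 12: (49.186,58.658) -> (34.697,62.54), length = 15
  seg 13: (34.697,62.54) -> (20.208,66.423), length = 15
  seg 14: (20.208,66.423) -> (25.038,65.129), length = 5
Total = 189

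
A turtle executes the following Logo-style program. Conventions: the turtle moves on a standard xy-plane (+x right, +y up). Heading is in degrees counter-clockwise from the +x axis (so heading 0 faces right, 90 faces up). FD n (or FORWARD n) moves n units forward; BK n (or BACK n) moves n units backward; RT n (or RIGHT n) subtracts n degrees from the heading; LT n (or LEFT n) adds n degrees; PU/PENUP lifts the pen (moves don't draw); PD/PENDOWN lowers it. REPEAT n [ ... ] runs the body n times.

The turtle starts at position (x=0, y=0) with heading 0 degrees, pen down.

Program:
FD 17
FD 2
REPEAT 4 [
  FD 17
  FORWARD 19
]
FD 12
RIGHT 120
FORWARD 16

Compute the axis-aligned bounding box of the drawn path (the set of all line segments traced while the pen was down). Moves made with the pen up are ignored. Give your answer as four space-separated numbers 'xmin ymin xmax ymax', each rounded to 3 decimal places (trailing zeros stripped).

Answer: 0 -13.856 175 0

Derivation:
Executing turtle program step by step:
Start: pos=(0,0), heading=0, pen down
FD 17: (0,0) -> (17,0) [heading=0, draw]
FD 2: (17,0) -> (19,0) [heading=0, draw]
REPEAT 4 [
  -- iteration 1/4 --
  FD 17: (19,0) -> (36,0) [heading=0, draw]
  FD 19: (36,0) -> (55,0) [heading=0, draw]
  -- iteration 2/4 --
  FD 17: (55,0) -> (72,0) [heading=0, draw]
  FD 19: (72,0) -> (91,0) [heading=0, draw]
  -- iteration 3/4 --
  FD 17: (91,0) -> (108,0) [heading=0, draw]
  FD 19: (108,0) -> (127,0) [heading=0, draw]
  -- iteration 4/4 --
  FD 17: (127,0) -> (144,0) [heading=0, draw]
  FD 19: (144,0) -> (163,0) [heading=0, draw]
]
FD 12: (163,0) -> (175,0) [heading=0, draw]
RT 120: heading 0 -> 240
FD 16: (175,0) -> (167,-13.856) [heading=240, draw]
Final: pos=(167,-13.856), heading=240, 12 segment(s) drawn

Segment endpoints: x in {0, 17, 19, 36, 55, 72, 91, 108, 127, 144, 163, 167, 175}, y in {-13.856, 0}
xmin=0, ymin=-13.856, xmax=175, ymax=0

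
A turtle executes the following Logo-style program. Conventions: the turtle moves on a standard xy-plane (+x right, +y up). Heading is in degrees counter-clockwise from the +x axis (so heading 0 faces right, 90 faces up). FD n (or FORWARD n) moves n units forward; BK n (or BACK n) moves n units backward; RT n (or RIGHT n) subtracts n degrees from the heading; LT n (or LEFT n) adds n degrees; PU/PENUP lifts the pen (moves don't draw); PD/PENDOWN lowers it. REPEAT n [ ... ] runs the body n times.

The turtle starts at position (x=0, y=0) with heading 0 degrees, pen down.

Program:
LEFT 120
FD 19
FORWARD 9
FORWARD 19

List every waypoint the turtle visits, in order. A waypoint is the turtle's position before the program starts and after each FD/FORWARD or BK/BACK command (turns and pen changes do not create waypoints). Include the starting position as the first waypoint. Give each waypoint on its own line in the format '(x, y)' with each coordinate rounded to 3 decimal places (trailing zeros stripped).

Answer: (0, 0)
(-9.5, 16.454)
(-14, 24.249)
(-23.5, 40.703)

Derivation:
Executing turtle program step by step:
Start: pos=(0,0), heading=0, pen down
LT 120: heading 0 -> 120
FD 19: (0,0) -> (-9.5,16.454) [heading=120, draw]
FD 9: (-9.5,16.454) -> (-14,24.249) [heading=120, draw]
FD 19: (-14,24.249) -> (-23.5,40.703) [heading=120, draw]
Final: pos=(-23.5,40.703), heading=120, 3 segment(s) drawn
Waypoints (4 total):
(0, 0)
(-9.5, 16.454)
(-14, 24.249)
(-23.5, 40.703)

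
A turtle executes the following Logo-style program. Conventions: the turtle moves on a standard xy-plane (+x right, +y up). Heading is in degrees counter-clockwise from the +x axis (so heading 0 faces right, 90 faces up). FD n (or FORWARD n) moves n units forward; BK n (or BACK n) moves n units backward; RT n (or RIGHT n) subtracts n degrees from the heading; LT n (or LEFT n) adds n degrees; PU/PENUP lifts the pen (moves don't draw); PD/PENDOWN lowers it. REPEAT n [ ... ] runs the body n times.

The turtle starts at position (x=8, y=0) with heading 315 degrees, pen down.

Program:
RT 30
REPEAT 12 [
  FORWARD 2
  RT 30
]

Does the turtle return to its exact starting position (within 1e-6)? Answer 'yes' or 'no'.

Answer: yes

Derivation:
Executing turtle program step by step:
Start: pos=(8,0), heading=315, pen down
RT 30: heading 315 -> 285
REPEAT 12 [
  -- iteration 1/12 --
  FD 2: (8,0) -> (8.518,-1.932) [heading=285, draw]
  RT 30: heading 285 -> 255
  -- iteration 2/12 --
  FD 2: (8.518,-1.932) -> (8,-3.864) [heading=255, draw]
  RT 30: heading 255 -> 225
  -- iteration 3/12 --
  FD 2: (8,-3.864) -> (6.586,-5.278) [heading=225, draw]
  RT 30: heading 225 -> 195
  -- iteration 4/12 --
  FD 2: (6.586,-5.278) -> (4.654,-5.796) [heading=195, draw]
  RT 30: heading 195 -> 165
  -- iteration 5/12 --
  FD 2: (4.654,-5.796) -> (2.722,-5.278) [heading=165, draw]
  RT 30: heading 165 -> 135
  -- iteration 6/12 --
  FD 2: (2.722,-5.278) -> (1.308,-3.864) [heading=135, draw]
  RT 30: heading 135 -> 105
  -- iteration 7/12 --
  FD 2: (1.308,-3.864) -> (0.79,-1.932) [heading=105, draw]
  RT 30: heading 105 -> 75
  -- iteration 8/12 --
  FD 2: (0.79,-1.932) -> (1.308,0) [heading=75, draw]
  RT 30: heading 75 -> 45
  -- iteration 9/12 --
  FD 2: (1.308,0) -> (2.722,1.414) [heading=45, draw]
  RT 30: heading 45 -> 15
  -- iteration 10/12 --
  FD 2: (2.722,1.414) -> (4.654,1.932) [heading=15, draw]
  RT 30: heading 15 -> 345
  -- iteration 11/12 --
  FD 2: (4.654,1.932) -> (6.586,1.414) [heading=345, draw]
  RT 30: heading 345 -> 315
  -- iteration 12/12 --
  FD 2: (6.586,1.414) -> (8,0) [heading=315, draw]
  RT 30: heading 315 -> 285
]
Final: pos=(8,0), heading=285, 12 segment(s) drawn

Start position: (8, 0)
Final position: (8, 0)
Distance = 0; < 1e-6 -> CLOSED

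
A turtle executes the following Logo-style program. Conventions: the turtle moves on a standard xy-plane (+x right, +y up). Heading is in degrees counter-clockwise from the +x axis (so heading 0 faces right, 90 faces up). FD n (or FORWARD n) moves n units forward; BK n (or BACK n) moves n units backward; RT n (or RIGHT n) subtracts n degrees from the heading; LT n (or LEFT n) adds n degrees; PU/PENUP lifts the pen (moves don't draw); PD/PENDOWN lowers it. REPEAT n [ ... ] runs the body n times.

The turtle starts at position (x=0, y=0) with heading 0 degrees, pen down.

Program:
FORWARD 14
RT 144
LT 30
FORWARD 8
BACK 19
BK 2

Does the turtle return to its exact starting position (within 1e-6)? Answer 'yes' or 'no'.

Executing turtle program step by step:
Start: pos=(0,0), heading=0, pen down
FD 14: (0,0) -> (14,0) [heading=0, draw]
RT 144: heading 0 -> 216
LT 30: heading 216 -> 246
FD 8: (14,0) -> (10.746,-7.308) [heading=246, draw]
BK 19: (10.746,-7.308) -> (18.474,10.049) [heading=246, draw]
BK 2: (18.474,10.049) -> (19.288,11.876) [heading=246, draw]
Final: pos=(19.288,11.876), heading=246, 4 segment(s) drawn

Start position: (0, 0)
Final position: (19.288, 11.876)
Distance = 22.651; >= 1e-6 -> NOT closed

Answer: no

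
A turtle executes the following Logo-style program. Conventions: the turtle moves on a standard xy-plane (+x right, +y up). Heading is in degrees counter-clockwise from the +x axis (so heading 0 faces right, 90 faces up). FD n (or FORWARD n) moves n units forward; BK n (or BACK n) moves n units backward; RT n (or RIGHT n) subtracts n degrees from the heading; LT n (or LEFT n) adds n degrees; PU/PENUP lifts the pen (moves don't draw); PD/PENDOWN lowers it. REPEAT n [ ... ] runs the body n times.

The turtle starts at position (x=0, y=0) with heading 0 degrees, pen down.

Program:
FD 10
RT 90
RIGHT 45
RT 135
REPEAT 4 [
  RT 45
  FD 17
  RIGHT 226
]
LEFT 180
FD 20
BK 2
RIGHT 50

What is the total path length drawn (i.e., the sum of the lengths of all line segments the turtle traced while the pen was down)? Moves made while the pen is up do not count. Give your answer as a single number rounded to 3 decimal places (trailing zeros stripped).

Executing turtle program step by step:
Start: pos=(0,0), heading=0, pen down
FD 10: (0,0) -> (10,0) [heading=0, draw]
RT 90: heading 0 -> 270
RT 45: heading 270 -> 225
RT 135: heading 225 -> 90
REPEAT 4 [
  -- iteration 1/4 --
  RT 45: heading 90 -> 45
  FD 17: (10,0) -> (22.021,12.021) [heading=45, draw]
  RT 226: heading 45 -> 179
  -- iteration 2/4 --
  RT 45: heading 179 -> 134
  FD 17: (22.021,12.021) -> (10.212,24.25) [heading=134, draw]
  RT 226: heading 134 -> 268
  -- iteration 3/4 --
  RT 45: heading 268 -> 223
  FD 17: (10.212,24.25) -> (-2.221,12.656) [heading=223, draw]
  RT 226: heading 223 -> 357
  -- iteration 4/4 --
  RT 45: heading 357 -> 312
  FD 17: (-2.221,12.656) -> (9.154,0.022) [heading=312, draw]
  RT 226: heading 312 -> 86
]
LT 180: heading 86 -> 266
FD 20: (9.154,0.022) -> (7.759,-19.929) [heading=266, draw]
BK 2: (7.759,-19.929) -> (7.898,-17.934) [heading=266, draw]
RT 50: heading 266 -> 216
Final: pos=(7.898,-17.934), heading=216, 7 segment(s) drawn

Segment lengths:
  seg 1: (0,0) -> (10,0), length = 10
  seg 2: (10,0) -> (22.021,12.021), length = 17
  seg 3: (22.021,12.021) -> (10.212,24.25), length = 17
  seg 4: (10.212,24.25) -> (-2.221,12.656), length = 17
  seg 5: (-2.221,12.656) -> (9.154,0.022), length = 17
  seg 6: (9.154,0.022) -> (7.759,-19.929), length = 20
  seg 7: (7.759,-19.929) -> (7.898,-17.934), length = 2
Total = 100

Answer: 100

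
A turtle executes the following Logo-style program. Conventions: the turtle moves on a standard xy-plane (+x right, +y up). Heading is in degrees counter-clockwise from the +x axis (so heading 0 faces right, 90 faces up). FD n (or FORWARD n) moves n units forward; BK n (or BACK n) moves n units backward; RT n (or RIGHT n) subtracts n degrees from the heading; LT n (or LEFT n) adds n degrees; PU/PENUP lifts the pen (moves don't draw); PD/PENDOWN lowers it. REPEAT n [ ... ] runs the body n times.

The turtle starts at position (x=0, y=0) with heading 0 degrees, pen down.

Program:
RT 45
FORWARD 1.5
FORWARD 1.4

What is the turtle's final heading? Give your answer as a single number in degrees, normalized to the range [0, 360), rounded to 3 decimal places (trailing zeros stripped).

Executing turtle program step by step:
Start: pos=(0,0), heading=0, pen down
RT 45: heading 0 -> 315
FD 1.5: (0,0) -> (1.061,-1.061) [heading=315, draw]
FD 1.4: (1.061,-1.061) -> (2.051,-2.051) [heading=315, draw]
Final: pos=(2.051,-2.051), heading=315, 2 segment(s) drawn

Answer: 315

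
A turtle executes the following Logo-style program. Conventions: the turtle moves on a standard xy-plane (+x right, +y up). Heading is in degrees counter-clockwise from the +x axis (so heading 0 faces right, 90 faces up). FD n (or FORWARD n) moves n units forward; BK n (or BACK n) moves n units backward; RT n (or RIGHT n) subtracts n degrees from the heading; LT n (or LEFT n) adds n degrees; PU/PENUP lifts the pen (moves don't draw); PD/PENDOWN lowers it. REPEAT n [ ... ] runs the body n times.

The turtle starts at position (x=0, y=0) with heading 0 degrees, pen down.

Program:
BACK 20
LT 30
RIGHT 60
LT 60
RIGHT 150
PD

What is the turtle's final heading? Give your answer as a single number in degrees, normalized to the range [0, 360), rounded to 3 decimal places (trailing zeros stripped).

Executing turtle program step by step:
Start: pos=(0,0), heading=0, pen down
BK 20: (0,0) -> (-20,0) [heading=0, draw]
LT 30: heading 0 -> 30
RT 60: heading 30 -> 330
LT 60: heading 330 -> 30
RT 150: heading 30 -> 240
PD: pen down
Final: pos=(-20,0), heading=240, 1 segment(s) drawn

Answer: 240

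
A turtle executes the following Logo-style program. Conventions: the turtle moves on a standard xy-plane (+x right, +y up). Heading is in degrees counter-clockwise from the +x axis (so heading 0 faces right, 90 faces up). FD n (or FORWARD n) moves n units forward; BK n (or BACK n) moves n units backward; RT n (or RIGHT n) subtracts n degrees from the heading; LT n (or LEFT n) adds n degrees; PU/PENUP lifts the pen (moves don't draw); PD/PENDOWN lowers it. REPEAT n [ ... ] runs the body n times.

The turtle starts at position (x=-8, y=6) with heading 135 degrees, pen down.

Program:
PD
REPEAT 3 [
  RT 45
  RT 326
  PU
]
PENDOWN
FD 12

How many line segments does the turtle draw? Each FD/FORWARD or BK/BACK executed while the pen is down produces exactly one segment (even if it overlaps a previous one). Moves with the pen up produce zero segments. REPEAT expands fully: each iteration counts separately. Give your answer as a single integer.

Executing turtle program step by step:
Start: pos=(-8,6), heading=135, pen down
PD: pen down
REPEAT 3 [
  -- iteration 1/3 --
  RT 45: heading 135 -> 90
  RT 326: heading 90 -> 124
  PU: pen up
  -- iteration 2/3 --
  RT 45: heading 124 -> 79
  RT 326: heading 79 -> 113
  PU: pen up
  -- iteration 3/3 --
  RT 45: heading 113 -> 68
  RT 326: heading 68 -> 102
  PU: pen up
]
PD: pen down
FD 12: (-8,6) -> (-10.495,17.738) [heading=102, draw]
Final: pos=(-10.495,17.738), heading=102, 1 segment(s) drawn
Segments drawn: 1

Answer: 1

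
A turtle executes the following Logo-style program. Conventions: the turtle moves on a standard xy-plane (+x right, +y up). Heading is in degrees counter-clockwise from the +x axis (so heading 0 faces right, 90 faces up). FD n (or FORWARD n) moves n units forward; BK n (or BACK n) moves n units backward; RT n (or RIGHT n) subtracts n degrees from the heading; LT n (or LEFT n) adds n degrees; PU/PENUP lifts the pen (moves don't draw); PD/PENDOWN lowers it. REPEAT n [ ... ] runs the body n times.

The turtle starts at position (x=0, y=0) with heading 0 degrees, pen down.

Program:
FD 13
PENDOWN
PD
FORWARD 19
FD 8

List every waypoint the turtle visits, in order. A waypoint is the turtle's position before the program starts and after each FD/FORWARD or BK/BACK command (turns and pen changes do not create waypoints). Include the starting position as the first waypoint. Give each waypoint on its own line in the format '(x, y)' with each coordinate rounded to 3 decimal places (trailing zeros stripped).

Answer: (0, 0)
(13, 0)
(32, 0)
(40, 0)

Derivation:
Executing turtle program step by step:
Start: pos=(0,0), heading=0, pen down
FD 13: (0,0) -> (13,0) [heading=0, draw]
PD: pen down
PD: pen down
FD 19: (13,0) -> (32,0) [heading=0, draw]
FD 8: (32,0) -> (40,0) [heading=0, draw]
Final: pos=(40,0), heading=0, 3 segment(s) drawn
Waypoints (4 total):
(0, 0)
(13, 0)
(32, 0)
(40, 0)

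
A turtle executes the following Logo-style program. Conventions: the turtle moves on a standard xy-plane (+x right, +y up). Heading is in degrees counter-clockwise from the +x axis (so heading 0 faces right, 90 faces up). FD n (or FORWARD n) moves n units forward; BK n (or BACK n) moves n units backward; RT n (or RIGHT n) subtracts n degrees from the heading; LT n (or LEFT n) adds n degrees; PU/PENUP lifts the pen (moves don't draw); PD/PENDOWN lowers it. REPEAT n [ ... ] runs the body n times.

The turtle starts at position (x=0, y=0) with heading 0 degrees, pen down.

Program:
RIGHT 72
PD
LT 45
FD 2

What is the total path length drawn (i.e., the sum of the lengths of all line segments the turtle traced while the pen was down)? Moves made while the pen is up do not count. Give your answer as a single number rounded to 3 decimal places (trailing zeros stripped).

Answer: 2

Derivation:
Executing turtle program step by step:
Start: pos=(0,0), heading=0, pen down
RT 72: heading 0 -> 288
PD: pen down
LT 45: heading 288 -> 333
FD 2: (0,0) -> (1.782,-0.908) [heading=333, draw]
Final: pos=(1.782,-0.908), heading=333, 1 segment(s) drawn

Segment lengths:
  seg 1: (0,0) -> (1.782,-0.908), length = 2
Total = 2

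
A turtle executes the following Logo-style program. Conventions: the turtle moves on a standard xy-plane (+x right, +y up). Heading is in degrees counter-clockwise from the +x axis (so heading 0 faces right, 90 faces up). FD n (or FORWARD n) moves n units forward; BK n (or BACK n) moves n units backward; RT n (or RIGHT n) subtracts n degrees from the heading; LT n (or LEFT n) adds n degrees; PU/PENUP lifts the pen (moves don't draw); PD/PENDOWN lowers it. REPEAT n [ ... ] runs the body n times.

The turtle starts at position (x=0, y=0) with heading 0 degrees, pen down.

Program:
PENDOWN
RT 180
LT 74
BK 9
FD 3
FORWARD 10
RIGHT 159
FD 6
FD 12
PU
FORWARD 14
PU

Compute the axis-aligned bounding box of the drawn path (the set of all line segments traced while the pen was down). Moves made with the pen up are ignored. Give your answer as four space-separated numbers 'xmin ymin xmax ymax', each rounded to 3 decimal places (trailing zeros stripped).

Answer: -2.671 -3.845 2.481 14.086

Derivation:
Executing turtle program step by step:
Start: pos=(0,0), heading=0, pen down
PD: pen down
RT 180: heading 0 -> 180
LT 74: heading 180 -> 254
BK 9: (0,0) -> (2.481,8.651) [heading=254, draw]
FD 3: (2.481,8.651) -> (1.654,5.768) [heading=254, draw]
FD 10: (1.654,5.768) -> (-1.103,-3.845) [heading=254, draw]
RT 159: heading 254 -> 95
FD 6: (-1.103,-3.845) -> (-1.625,2.132) [heading=95, draw]
FD 12: (-1.625,2.132) -> (-2.671,14.086) [heading=95, draw]
PU: pen up
FD 14: (-2.671,14.086) -> (-3.892,28.033) [heading=95, move]
PU: pen up
Final: pos=(-3.892,28.033), heading=95, 5 segment(s) drawn

Segment endpoints: x in {-2.671, -1.625, -1.103, 0, 1.654, 2.481}, y in {-3.845, 0, 2.132, 5.768, 8.651, 14.086}
xmin=-2.671, ymin=-3.845, xmax=2.481, ymax=14.086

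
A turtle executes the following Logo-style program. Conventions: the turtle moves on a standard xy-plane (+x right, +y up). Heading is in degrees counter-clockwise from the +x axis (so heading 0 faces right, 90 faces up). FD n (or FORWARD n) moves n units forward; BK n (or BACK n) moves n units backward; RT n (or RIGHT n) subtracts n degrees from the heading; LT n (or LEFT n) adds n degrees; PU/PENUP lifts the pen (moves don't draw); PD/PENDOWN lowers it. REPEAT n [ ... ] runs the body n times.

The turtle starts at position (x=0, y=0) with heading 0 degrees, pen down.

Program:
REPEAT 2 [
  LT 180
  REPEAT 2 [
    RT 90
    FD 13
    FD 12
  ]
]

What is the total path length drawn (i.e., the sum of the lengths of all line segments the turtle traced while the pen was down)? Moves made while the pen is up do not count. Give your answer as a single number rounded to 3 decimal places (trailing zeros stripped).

Answer: 100

Derivation:
Executing turtle program step by step:
Start: pos=(0,0), heading=0, pen down
REPEAT 2 [
  -- iteration 1/2 --
  LT 180: heading 0 -> 180
  REPEAT 2 [
    -- iteration 1/2 --
    RT 90: heading 180 -> 90
    FD 13: (0,0) -> (0,13) [heading=90, draw]
    FD 12: (0,13) -> (0,25) [heading=90, draw]
    -- iteration 2/2 --
    RT 90: heading 90 -> 0
    FD 13: (0,25) -> (13,25) [heading=0, draw]
    FD 12: (13,25) -> (25,25) [heading=0, draw]
  ]
  -- iteration 2/2 --
  LT 180: heading 0 -> 180
  REPEAT 2 [
    -- iteration 1/2 --
    RT 90: heading 180 -> 90
    FD 13: (25,25) -> (25,38) [heading=90, draw]
    FD 12: (25,38) -> (25,50) [heading=90, draw]
    -- iteration 2/2 --
    RT 90: heading 90 -> 0
    FD 13: (25,50) -> (38,50) [heading=0, draw]
    FD 12: (38,50) -> (50,50) [heading=0, draw]
  ]
]
Final: pos=(50,50), heading=0, 8 segment(s) drawn

Segment lengths:
  seg 1: (0,0) -> (0,13), length = 13
  seg 2: (0,13) -> (0,25), length = 12
  seg 3: (0,25) -> (13,25), length = 13
  seg 4: (13,25) -> (25,25), length = 12
  seg 5: (25,25) -> (25,38), length = 13
  seg 6: (25,38) -> (25,50), length = 12
  seg 7: (25,50) -> (38,50), length = 13
  seg 8: (38,50) -> (50,50), length = 12
Total = 100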